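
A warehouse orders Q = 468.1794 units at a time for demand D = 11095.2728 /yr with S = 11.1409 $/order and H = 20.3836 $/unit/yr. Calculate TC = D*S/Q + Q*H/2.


Ordering cost = D*S/Q = 264.0256
Holding cost = Q*H/2 = 4771.5908
TC = 264.0256 + 4771.5908 = 5035.6164

5035.6164 $/yr


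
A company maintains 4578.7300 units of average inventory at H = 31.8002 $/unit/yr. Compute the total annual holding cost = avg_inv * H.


Cost = 4578.7300 * 31.8002 = 145604.5297

145604.5297 $/yr


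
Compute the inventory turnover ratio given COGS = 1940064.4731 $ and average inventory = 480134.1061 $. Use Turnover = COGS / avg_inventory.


Turnover = 1940064.4731 / 480134.1061 = 4.0407

4.0407


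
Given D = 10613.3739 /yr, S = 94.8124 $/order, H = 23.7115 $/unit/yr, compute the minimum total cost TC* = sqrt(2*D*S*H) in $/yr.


2*D*S*H = 47720790.4312
TC* = sqrt(47720790.4312) = 6908.0236

6908.0236 $/yr


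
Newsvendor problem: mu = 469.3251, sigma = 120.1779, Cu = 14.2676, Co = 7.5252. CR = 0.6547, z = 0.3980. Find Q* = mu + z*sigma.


CR = Cu/(Cu+Co) = 14.2676/(14.2676+7.5252) = 0.6547
z = 0.3980
Q* = 469.3251 + 0.3980 * 120.1779 = 517.1559

517.1559 units


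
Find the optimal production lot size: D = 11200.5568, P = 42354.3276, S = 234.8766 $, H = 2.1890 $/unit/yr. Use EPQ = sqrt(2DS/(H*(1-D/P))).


1 - D/P = 1 - 0.2644 = 0.7356
H*(1-D/P) = 1.6101
2DS = 5261497.3986
EPQ = sqrt(3267764.6431) = 1807.6959

1807.6959 units


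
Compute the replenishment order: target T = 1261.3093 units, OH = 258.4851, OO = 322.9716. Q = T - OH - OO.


Inventory position = OH + OO = 258.4851 + 322.9716 = 581.4567
Q = 1261.3093 - 581.4567 = 679.8526

679.8526 units


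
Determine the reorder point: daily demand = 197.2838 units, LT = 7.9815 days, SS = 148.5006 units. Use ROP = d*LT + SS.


d*LT = 197.2838 * 7.9815 = 1574.6206
ROP = 1574.6206 + 148.5006 = 1723.1212

1723.1212 units


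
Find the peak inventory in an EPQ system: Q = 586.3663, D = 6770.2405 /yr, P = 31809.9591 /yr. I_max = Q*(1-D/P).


D/P = 0.2128
1 - D/P = 0.7872
I_max = 586.3663 * 0.7872 = 461.5676

461.5676 units


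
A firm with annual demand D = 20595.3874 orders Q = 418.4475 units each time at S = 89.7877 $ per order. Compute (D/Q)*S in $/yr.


Number of orders = D/Q = 49.2186
Cost = 49.2186 * 89.7877 = 4419.2222

4419.2222 $/yr


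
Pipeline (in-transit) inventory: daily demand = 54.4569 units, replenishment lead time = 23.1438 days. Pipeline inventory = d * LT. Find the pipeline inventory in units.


Pipeline = 54.4569 * 23.1438 = 1260.3396

1260.3396 units


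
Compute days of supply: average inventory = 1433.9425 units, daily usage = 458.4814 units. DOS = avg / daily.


DOS = 1433.9425 / 458.4814 = 3.1276

3.1276 days


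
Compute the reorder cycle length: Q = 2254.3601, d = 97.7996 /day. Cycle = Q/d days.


Cycle = 2254.3601 / 97.7996 = 23.0508

23.0508 days


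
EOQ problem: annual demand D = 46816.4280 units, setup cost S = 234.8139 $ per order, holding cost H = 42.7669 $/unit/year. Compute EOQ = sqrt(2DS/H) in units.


2*D*S = 2 * 46816.4280 * 234.8139 = 21986296.0855
2*D*S/H = 514096.0903
EOQ = sqrt(514096.0903) = 717.0049

717.0049 units


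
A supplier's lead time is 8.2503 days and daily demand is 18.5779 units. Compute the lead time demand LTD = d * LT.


LTD = 18.5779 * 8.2503 = 153.2732

153.2732 units


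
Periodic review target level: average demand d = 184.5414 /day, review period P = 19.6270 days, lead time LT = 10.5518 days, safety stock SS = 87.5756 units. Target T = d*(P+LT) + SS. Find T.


P + LT = 30.1788
d*(P+LT) = 184.5414 * 30.1788 = 5569.2380
T = 5569.2380 + 87.5756 = 5656.8136

5656.8136 units


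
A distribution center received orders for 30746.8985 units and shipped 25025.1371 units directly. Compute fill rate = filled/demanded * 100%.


FR = 25025.1371 / 30746.8985 * 100 = 81.3908

81.3908%


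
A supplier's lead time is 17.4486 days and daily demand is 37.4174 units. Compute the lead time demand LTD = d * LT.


LTD = 37.4174 * 17.4486 = 652.8812

652.8812 units


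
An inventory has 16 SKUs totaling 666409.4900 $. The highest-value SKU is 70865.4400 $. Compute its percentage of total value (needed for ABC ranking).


Top item = 70865.4400
Total = 666409.4900
Percentage = 70865.4400 / 666409.4900 * 100 = 10.6339

10.6339%


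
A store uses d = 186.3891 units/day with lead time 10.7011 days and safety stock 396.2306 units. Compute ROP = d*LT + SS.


d*LT = 186.3891 * 10.7011 = 1994.5684
ROP = 1994.5684 + 396.2306 = 2390.7990

2390.7990 units


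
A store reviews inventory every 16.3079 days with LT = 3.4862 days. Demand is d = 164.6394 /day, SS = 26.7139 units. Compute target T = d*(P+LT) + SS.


P + LT = 19.7941
d*(P+LT) = 164.6394 * 19.7941 = 3258.8887
T = 3258.8887 + 26.7139 = 3285.6026

3285.6026 units


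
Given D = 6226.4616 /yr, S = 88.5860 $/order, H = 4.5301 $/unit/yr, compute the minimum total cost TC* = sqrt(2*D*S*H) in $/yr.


2*D*S*H = 4997400.9008
TC* = sqrt(4997400.9008) = 2235.4867

2235.4867 $/yr


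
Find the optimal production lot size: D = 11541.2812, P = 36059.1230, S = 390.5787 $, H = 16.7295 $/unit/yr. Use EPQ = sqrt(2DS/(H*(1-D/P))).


1 - D/P = 1 - 0.3201 = 0.6799
H*(1-D/P) = 11.3750
2DS = 9015557.2149
EPQ = sqrt(792578.9506) = 890.2690

890.2690 units


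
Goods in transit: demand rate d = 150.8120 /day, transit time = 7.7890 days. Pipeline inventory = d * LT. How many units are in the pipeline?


Pipeline = 150.8120 * 7.7890 = 1174.6747

1174.6747 units


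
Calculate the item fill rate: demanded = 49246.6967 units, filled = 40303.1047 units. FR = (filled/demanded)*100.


FR = 40303.1047 / 49246.6967 * 100 = 81.8392

81.8392%


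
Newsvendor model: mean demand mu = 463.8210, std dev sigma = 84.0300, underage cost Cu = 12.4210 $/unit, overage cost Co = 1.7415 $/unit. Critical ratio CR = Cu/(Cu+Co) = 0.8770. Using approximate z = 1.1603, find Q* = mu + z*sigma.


CR = Cu/(Cu+Co) = 12.4210/(12.4210+1.7415) = 0.8770
z = 1.1603
Q* = 463.8210 + 1.1603 * 84.0300 = 561.3210

561.3210 units


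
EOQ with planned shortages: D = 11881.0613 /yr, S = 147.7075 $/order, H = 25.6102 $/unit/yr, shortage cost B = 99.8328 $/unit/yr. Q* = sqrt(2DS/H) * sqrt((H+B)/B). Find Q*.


sqrt(2DS/H) = 370.2008
sqrt((H+B)/B) = 1.1210
Q* = 370.2008 * 1.1210 = 414.9770

414.9770 units


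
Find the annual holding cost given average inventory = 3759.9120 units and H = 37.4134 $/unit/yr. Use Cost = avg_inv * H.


Cost = 3759.9120 * 37.4134 = 140671.0916

140671.0916 $/yr


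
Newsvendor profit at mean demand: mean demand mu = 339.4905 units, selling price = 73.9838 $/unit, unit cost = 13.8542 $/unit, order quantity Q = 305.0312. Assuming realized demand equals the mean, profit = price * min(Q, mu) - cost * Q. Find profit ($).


Sales at mu = min(305.0312, 339.4905) = 305.0312
Revenue = 73.9838 * 305.0312 = 22567.3673
Total cost = 13.8542 * 305.0312 = 4225.9633
Profit = 22567.3673 - 4225.9633 = 18341.4040

18341.4040 $


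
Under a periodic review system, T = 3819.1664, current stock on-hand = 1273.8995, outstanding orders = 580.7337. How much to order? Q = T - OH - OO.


Inventory position = OH + OO = 1273.8995 + 580.7337 = 1854.6332
Q = 3819.1664 - 1854.6332 = 1964.5332

1964.5332 units


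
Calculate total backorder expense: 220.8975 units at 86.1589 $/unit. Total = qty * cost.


Total = 220.8975 * 86.1589 = 19032.2856

19032.2856 $


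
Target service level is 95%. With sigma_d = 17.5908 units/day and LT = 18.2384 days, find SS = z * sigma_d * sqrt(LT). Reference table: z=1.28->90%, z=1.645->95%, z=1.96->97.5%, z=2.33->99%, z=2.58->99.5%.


From the table, SL = 95% corresponds to z = 1.645
sqrt(LT) = sqrt(18.2384) = 4.2706
SS = 1.645 * 17.5908 * 4.2706 = 123.5791

123.5791 units


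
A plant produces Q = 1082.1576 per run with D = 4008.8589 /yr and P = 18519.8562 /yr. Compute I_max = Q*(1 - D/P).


D/P = 0.2165
1 - D/P = 0.7835
I_max = 1082.1576 * 0.7835 = 847.9108

847.9108 units


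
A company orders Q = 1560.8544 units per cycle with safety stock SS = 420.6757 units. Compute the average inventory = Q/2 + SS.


Q/2 = 780.4272
Avg = 780.4272 + 420.6757 = 1201.1029

1201.1029 units


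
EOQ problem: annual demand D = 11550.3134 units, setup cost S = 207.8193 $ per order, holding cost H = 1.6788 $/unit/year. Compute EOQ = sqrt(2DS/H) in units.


2*D*S = 2 * 11550.3134 * 207.8193 = 4800756.0911
2*D*S/H = 2859635.5082
EOQ = sqrt(2859635.5082) = 1691.0457

1691.0457 units


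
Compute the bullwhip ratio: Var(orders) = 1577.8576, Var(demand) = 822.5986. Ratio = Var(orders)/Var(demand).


BW = 1577.8576 / 822.5986 = 1.9181

1.9181


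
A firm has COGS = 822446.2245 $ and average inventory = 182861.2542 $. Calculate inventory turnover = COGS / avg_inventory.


Turnover = 822446.2245 / 182861.2542 = 4.4977

4.4977


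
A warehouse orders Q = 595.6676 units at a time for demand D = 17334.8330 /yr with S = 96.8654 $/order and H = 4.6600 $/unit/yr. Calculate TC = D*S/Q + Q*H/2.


Ordering cost = D*S/Q = 2818.9304
Holding cost = Q*H/2 = 1387.9055
TC = 2818.9304 + 1387.9055 = 4206.8360

4206.8360 $/yr


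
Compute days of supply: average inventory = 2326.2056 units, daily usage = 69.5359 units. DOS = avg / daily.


DOS = 2326.2056 / 69.5359 = 33.4533

33.4533 days


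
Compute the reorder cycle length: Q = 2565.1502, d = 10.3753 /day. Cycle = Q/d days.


Cycle = 2565.1502 / 10.3753 = 247.2362

247.2362 days


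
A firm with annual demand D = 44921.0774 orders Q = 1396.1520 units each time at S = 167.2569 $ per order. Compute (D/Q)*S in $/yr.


Number of orders = D/Q = 32.1749
Cost = 32.1749 * 167.2569 = 5381.4772

5381.4772 $/yr


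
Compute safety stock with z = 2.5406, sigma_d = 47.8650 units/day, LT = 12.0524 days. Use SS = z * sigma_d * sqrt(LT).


sqrt(LT) = sqrt(12.0524) = 3.4717
SS = 2.5406 * 47.8650 * 3.4717 = 422.1737

422.1737 units


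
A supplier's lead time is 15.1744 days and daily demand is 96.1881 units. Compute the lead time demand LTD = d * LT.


LTD = 96.1881 * 15.1744 = 1459.5967

1459.5967 units


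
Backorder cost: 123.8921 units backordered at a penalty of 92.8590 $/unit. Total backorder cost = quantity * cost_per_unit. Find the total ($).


Total = 123.8921 * 92.8590 = 11504.4965

11504.4965 $


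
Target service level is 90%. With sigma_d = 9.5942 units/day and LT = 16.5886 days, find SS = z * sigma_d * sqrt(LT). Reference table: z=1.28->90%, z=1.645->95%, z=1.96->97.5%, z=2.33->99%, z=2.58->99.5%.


From the table, SL = 90% corresponds to z = 1.28
sqrt(LT) = sqrt(16.5886) = 4.0729
SS = 1.28 * 9.5942 * 4.0729 = 50.0177

50.0177 units


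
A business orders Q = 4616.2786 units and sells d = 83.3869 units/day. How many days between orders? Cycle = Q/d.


Cycle = 4616.2786 / 83.3869 = 55.3598

55.3598 days


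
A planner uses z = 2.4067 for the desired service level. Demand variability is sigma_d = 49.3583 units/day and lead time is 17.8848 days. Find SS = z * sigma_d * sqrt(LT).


sqrt(LT) = sqrt(17.8848) = 4.2290
SS = 2.4067 * 49.3583 * 4.2290 = 502.3706

502.3706 units


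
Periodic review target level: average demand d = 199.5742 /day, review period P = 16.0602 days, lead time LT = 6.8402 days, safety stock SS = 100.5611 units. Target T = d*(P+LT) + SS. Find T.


P + LT = 22.9004
d*(P+LT) = 199.5742 * 22.9004 = 4570.3290
T = 4570.3290 + 100.5611 = 4670.8901

4670.8901 units


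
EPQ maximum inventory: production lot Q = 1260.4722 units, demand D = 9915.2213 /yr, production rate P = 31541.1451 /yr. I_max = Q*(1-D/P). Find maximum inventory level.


D/P = 0.3144
1 - D/P = 0.6856
I_max = 1260.4722 * 0.6856 = 864.2323

864.2323 units


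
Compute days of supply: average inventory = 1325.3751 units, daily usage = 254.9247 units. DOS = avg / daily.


DOS = 1325.3751 / 254.9247 = 5.1991

5.1991 days


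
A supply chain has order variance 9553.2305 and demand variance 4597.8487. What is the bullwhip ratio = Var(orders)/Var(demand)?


BW = 9553.2305 / 4597.8487 = 2.0778

2.0778


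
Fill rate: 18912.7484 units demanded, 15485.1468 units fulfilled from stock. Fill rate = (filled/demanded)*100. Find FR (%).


FR = 15485.1468 / 18912.7484 * 100 = 81.8768

81.8768%


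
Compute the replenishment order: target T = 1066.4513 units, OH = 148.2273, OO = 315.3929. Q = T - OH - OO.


Inventory position = OH + OO = 148.2273 + 315.3929 = 463.6202
Q = 1066.4513 - 463.6202 = 602.8311

602.8311 units


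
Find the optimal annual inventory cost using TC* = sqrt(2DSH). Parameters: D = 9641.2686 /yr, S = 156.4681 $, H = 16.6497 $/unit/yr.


2*D*S*H = 50233842.4845
TC* = sqrt(50233842.4845) = 7087.5837

7087.5837 $/yr


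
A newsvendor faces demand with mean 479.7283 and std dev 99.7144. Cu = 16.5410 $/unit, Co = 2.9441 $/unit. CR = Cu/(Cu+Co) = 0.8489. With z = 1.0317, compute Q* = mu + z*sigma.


CR = Cu/(Cu+Co) = 16.5410/(16.5410+2.9441) = 0.8489
z = 1.0317
Q* = 479.7283 + 1.0317 * 99.7144 = 582.6036

582.6036 units


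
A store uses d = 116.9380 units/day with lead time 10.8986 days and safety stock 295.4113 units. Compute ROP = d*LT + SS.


d*LT = 116.9380 * 10.8986 = 1274.4605
ROP = 1274.4605 + 295.4113 = 1569.8718

1569.8718 units


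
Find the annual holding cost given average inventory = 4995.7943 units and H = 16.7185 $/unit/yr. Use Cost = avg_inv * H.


Cost = 4995.7943 * 16.7185 = 83522.1870

83522.1870 $/yr


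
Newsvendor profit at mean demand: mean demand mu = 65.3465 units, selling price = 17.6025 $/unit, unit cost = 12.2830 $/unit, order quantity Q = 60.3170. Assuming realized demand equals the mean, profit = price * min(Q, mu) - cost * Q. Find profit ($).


Sales at mu = min(60.3170, 65.3465) = 60.3170
Revenue = 17.6025 * 60.3170 = 1061.7300
Total cost = 12.2830 * 60.3170 = 740.8737
Profit = 1061.7300 - 740.8737 = 320.8563

320.8563 $


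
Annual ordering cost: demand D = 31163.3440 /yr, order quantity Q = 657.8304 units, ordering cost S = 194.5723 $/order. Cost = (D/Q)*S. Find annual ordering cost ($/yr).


Number of orders = D/Q = 47.3729
Cost = 47.3729 * 194.5723 = 9217.4571

9217.4571 $/yr


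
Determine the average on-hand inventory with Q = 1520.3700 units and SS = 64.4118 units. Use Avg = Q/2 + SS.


Q/2 = 760.1850
Avg = 760.1850 + 64.4118 = 824.5968

824.5968 units


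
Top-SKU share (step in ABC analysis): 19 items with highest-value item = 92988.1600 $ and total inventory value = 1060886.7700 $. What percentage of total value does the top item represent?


Top item = 92988.1600
Total = 1060886.7700
Percentage = 92988.1600 / 1060886.7700 * 100 = 8.7651

8.7651%


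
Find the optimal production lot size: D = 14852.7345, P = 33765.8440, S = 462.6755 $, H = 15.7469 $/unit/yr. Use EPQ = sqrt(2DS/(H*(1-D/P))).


1 - D/P = 1 - 0.4399 = 0.5601
H*(1-D/P) = 8.8202
2DS = 13743992.7223
EPQ = sqrt(1558233.4383) = 1248.2922

1248.2922 units


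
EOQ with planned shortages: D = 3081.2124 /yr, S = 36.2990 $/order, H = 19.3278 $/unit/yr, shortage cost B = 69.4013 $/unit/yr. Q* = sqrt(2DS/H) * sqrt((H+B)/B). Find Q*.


sqrt(2DS/H) = 107.5801
sqrt((H+B)/B) = 1.1307
Q* = 107.5801 * 1.1307 = 121.6413

121.6413 units


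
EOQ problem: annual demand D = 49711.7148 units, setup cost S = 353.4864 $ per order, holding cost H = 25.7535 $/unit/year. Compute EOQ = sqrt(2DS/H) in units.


2*D*S = 2 * 49711.7148 * 353.4864 = 35144830.2050
2*D*S/H = 1364662.2869
EOQ = sqrt(1364662.2869) = 1168.1876

1168.1876 units


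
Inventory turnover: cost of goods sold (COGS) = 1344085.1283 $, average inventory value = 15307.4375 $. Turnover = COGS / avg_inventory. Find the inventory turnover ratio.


Turnover = 1344085.1283 / 15307.4375 = 87.8060

87.8060


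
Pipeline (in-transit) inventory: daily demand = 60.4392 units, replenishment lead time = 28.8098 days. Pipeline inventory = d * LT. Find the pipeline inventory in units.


Pipeline = 60.4392 * 28.8098 = 1741.2413

1741.2413 units


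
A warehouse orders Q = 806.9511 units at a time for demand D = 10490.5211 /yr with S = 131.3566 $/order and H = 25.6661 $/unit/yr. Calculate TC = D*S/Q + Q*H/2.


Ordering cost = D*S/Q = 1707.6613
Holding cost = Q*H/2 = 10355.6438
TC = 1707.6613 + 10355.6438 = 12063.3051

12063.3051 $/yr


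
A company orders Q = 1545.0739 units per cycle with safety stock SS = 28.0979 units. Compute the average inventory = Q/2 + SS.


Q/2 = 772.5370
Avg = 772.5370 + 28.0979 = 800.6349

800.6349 units


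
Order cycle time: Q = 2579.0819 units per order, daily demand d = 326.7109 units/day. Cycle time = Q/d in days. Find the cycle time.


Cycle = 2579.0819 / 326.7109 = 7.8941

7.8941 days


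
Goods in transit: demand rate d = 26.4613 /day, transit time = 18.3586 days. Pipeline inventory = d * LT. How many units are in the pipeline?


Pipeline = 26.4613 * 18.3586 = 485.7924

485.7924 units


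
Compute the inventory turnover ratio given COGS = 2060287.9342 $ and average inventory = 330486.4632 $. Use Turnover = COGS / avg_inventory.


Turnover = 2060287.9342 / 330486.4632 = 6.2341

6.2341


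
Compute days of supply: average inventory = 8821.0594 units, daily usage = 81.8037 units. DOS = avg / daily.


DOS = 8821.0594 / 81.8037 = 107.8320

107.8320 days


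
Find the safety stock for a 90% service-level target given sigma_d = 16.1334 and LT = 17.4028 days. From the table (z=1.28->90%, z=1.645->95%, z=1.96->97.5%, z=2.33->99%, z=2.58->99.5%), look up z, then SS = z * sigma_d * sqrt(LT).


From the table, SL = 90% corresponds to z = 1.28
sqrt(LT) = sqrt(17.4028) = 4.1717
SS = 1.28 * 16.1334 * 4.1717 = 86.1480

86.1480 units


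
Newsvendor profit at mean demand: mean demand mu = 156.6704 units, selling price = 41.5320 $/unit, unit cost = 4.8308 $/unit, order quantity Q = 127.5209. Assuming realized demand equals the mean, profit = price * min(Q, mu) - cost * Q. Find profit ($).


Sales at mu = min(127.5209, 156.6704) = 127.5209
Revenue = 41.5320 * 127.5209 = 5296.1980
Total cost = 4.8308 * 127.5209 = 616.0280
Profit = 5296.1980 - 616.0280 = 4680.1701

4680.1701 $


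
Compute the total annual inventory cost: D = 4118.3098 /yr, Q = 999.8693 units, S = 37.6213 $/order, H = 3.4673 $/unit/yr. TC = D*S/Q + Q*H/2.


Ordering cost = D*S/Q = 154.9564
Holding cost = Q*H/2 = 1733.4234
TC = 154.9564 + 1733.4234 = 1888.3798

1888.3798 $/yr


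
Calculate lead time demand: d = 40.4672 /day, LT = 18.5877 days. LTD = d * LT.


LTD = 40.4672 * 18.5877 = 752.1922

752.1922 units


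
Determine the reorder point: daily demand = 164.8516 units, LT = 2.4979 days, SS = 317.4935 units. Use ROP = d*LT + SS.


d*LT = 164.8516 * 2.4979 = 411.7828
ROP = 411.7828 + 317.4935 = 729.2763

729.2763 units


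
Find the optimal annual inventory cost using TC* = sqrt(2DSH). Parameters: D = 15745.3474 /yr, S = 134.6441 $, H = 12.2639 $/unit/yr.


2*D*S*H = 51999380.6856
TC* = sqrt(51999380.6856) = 7211.0596

7211.0596 $/yr


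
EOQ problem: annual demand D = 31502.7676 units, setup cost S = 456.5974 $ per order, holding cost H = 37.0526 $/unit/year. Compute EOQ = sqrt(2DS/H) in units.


2*D*S = 2 * 31502.7676 * 456.5974 = 28768163.5579
2*D*S/H = 776414.1668
EOQ = sqrt(776414.1668) = 881.1437

881.1437 units


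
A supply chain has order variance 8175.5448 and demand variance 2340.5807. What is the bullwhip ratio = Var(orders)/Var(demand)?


BW = 8175.5448 / 2340.5807 = 3.4930

3.4930


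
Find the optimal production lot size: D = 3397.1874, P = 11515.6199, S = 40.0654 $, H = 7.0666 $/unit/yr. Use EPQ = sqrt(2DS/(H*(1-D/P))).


1 - D/P = 1 - 0.2950 = 0.7050
H*(1-D/P) = 4.9819
2DS = 272219.3441
EPQ = sqrt(54641.6256) = 233.7555

233.7555 units


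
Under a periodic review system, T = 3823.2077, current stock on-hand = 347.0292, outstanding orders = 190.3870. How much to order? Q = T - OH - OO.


Inventory position = OH + OO = 347.0292 + 190.3870 = 537.4162
Q = 3823.2077 - 537.4162 = 3285.7915

3285.7915 units


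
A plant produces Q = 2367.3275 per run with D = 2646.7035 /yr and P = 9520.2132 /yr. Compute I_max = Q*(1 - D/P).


D/P = 0.2780
1 - D/P = 0.7220
I_max = 2367.3275 * 0.7220 = 1709.1895

1709.1895 units


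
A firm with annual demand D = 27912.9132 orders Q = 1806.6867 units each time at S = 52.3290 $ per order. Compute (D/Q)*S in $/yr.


Number of orders = D/Q = 15.4498
Cost = 15.4498 * 52.3290 = 808.4716

808.4716 $/yr


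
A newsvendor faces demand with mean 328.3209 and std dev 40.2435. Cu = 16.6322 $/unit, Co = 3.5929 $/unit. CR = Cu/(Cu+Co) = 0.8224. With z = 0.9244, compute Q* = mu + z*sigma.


CR = Cu/(Cu+Co) = 16.6322/(16.6322+3.5929) = 0.8224
z = 0.9244
Q* = 328.3209 + 0.9244 * 40.2435 = 365.5220

365.5220 units


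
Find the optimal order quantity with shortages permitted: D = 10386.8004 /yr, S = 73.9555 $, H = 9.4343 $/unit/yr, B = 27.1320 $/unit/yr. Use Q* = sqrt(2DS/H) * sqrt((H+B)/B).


sqrt(2DS/H) = 403.5397
sqrt((H+B)/B) = 1.1609
Q* = 403.5397 * 1.1609 = 468.4744

468.4744 units


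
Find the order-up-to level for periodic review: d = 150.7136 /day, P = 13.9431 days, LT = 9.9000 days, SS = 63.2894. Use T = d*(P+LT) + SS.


P + LT = 23.8431
d*(P+LT) = 150.7136 * 23.8431 = 3593.4794
T = 3593.4794 + 63.2894 = 3656.7688

3656.7688 units


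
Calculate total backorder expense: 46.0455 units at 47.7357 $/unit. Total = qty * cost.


Total = 46.0455 * 47.7357 = 2198.0142

2198.0142 $


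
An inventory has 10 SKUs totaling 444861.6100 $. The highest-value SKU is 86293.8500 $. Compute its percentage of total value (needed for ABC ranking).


Top item = 86293.8500
Total = 444861.6100
Percentage = 86293.8500 / 444861.6100 * 100 = 19.3979

19.3979%


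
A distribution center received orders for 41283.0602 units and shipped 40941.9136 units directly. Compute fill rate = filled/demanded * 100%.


FR = 40941.9136 / 41283.0602 * 100 = 99.1736

99.1736%


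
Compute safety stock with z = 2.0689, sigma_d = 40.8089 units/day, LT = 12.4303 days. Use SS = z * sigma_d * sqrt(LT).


sqrt(LT) = sqrt(12.4303) = 3.5257
SS = 2.0689 * 40.8089 * 3.5257 = 297.6701

297.6701 units


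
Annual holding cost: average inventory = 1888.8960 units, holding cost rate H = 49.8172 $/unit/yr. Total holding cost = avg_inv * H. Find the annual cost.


Cost = 1888.8960 * 49.8172 = 94099.5098

94099.5098 $/yr


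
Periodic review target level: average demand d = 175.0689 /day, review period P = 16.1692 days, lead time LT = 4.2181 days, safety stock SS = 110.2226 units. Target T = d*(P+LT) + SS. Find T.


P + LT = 20.3873
d*(P+LT) = 175.0689 * 20.3873 = 3569.1822
T = 3569.1822 + 110.2226 = 3679.4048

3679.4048 units


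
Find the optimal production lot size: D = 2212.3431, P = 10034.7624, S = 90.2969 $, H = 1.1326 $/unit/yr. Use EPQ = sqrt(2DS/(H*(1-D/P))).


1 - D/P = 1 - 0.2205 = 0.7795
H*(1-D/P) = 0.8829
2DS = 399535.4473
EPQ = sqrt(452527.2763) = 672.7015

672.7015 units


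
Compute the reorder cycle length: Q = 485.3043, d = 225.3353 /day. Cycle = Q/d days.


Cycle = 485.3043 / 225.3353 = 2.1537

2.1537 days


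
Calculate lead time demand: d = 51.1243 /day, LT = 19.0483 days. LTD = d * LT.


LTD = 51.1243 * 19.0483 = 973.8310

973.8310 units


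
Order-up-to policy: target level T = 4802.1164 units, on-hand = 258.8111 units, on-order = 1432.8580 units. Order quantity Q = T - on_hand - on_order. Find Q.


Inventory position = OH + OO = 258.8111 + 1432.8580 = 1691.6691
Q = 4802.1164 - 1691.6691 = 3110.4473

3110.4473 units


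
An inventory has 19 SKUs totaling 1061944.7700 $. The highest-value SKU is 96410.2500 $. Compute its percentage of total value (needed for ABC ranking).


Top item = 96410.2500
Total = 1061944.7700
Percentage = 96410.2500 / 1061944.7700 * 100 = 9.0787

9.0787%


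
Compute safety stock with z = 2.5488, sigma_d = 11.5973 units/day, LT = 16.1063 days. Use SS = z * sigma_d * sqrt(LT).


sqrt(LT) = sqrt(16.1063) = 4.0133
SS = 2.5488 * 11.5973 * 4.0133 = 118.6289

118.6289 units


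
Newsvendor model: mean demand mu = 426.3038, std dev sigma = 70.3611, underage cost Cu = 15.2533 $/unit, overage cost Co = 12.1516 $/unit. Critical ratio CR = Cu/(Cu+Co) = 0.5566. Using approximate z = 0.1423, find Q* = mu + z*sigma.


CR = Cu/(Cu+Co) = 15.2533/(15.2533+12.1516) = 0.5566
z = 0.1423
Q* = 426.3038 + 0.1423 * 70.3611 = 436.3162

436.3162 units


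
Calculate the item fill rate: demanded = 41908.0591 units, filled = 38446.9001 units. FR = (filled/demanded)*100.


FR = 38446.9001 / 41908.0591 * 100 = 91.7411

91.7411%


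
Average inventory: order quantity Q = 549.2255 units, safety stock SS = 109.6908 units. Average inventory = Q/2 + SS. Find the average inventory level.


Q/2 = 274.6128
Avg = 274.6128 + 109.6908 = 384.3035

384.3035 units


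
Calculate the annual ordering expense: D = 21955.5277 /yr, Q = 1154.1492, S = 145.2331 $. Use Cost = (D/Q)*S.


Number of orders = D/Q = 19.0231
Cost = 19.0231 * 145.2331 = 2762.7878

2762.7878 $/yr


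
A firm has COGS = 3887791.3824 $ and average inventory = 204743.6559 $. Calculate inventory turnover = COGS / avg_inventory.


Turnover = 3887791.3824 / 204743.6559 = 18.9886

18.9886


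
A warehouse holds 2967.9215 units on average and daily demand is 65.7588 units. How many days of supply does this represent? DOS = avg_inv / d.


DOS = 2967.9215 / 65.7588 = 45.1334

45.1334 days


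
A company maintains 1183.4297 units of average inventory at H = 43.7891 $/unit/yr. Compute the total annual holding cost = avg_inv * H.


Cost = 1183.4297 * 43.7891 = 51821.3215

51821.3215 $/yr


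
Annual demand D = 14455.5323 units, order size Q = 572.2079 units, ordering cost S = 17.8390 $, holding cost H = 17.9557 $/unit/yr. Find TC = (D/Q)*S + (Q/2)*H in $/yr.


Ordering cost = D*S/Q = 450.6618
Holding cost = Q*H/2 = 5137.1967
TC = 450.6618 + 5137.1967 = 5587.8585

5587.8585 $/yr


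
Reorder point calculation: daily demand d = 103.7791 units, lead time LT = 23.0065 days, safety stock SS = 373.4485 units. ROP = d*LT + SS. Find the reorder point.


d*LT = 103.7791 * 23.0065 = 2387.5939
ROP = 2387.5939 + 373.4485 = 2761.0424

2761.0424 units


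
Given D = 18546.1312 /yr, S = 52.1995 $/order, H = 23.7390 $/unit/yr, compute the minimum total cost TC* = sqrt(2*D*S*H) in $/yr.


2*D*S*H = 45963393.6667
TC* = sqrt(45963393.6667) = 6779.6308

6779.6308 $/yr


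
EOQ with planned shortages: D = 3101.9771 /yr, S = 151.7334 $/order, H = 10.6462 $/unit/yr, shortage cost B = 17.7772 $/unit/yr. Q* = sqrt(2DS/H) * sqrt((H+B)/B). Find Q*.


sqrt(2DS/H) = 297.3566
sqrt((H+B)/B) = 1.2645
Q* = 297.3566 * 1.2645 = 375.9966

375.9966 units


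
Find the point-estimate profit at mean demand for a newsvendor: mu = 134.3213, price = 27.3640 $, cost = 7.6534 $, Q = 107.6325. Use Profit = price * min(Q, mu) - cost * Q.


Sales at mu = min(107.6325, 134.3213) = 107.6325
Revenue = 27.3640 * 107.6325 = 2945.2557
Total cost = 7.6534 * 107.6325 = 823.7546
Profit = 2945.2557 - 823.7546 = 2121.5012

2121.5012 $


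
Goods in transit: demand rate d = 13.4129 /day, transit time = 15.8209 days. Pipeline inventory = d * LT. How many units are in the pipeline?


Pipeline = 13.4129 * 15.8209 = 212.2041

212.2041 units


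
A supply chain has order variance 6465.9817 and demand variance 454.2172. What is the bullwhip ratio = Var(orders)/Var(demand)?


BW = 6465.9817 / 454.2172 = 14.2354

14.2354


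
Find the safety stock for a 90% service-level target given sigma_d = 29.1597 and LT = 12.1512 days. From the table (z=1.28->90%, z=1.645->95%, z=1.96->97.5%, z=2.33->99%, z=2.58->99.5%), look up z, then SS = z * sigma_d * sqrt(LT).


From the table, SL = 90% corresponds to z = 1.28
sqrt(LT) = sqrt(12.1512) = 3.4859
SS = 1.28 * 29.1597 * 3.4859 = 130.1076

130.1076 units


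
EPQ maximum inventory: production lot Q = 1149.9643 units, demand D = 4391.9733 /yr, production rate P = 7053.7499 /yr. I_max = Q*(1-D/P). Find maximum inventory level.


D/P = 0.6226
1 - D/P = 0.3774
I_max = 1149.9643 * 0.3774 = 433.9462

433.9462 units


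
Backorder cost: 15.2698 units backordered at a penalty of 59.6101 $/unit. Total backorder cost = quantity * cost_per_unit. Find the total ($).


Total = 15.2698 * 59.6101 = 910.2343

910.2343 $


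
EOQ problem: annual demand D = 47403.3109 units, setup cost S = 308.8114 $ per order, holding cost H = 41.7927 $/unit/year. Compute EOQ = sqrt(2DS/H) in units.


2*D*S = 2 * 47403.3109 * 308.8114 = 29277365.6073
2*D*S/H = 700537.7879
EOQ = sqrt(700537.7879) = 836.9814

836.9814 units


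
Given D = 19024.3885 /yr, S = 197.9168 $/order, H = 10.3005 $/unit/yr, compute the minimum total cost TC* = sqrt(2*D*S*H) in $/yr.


2*D*S*H = 77567834.7800
TC* = sqrt(77567834.7800) = 8807.2603

8807.2603 $/yr


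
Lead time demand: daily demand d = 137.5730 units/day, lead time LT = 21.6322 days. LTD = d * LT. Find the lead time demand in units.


LTD = 137.5730 * 21.6322 = 2976.0067

2976.0067 units


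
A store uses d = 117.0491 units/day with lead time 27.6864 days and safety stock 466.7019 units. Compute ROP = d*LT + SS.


d*LT = 117.0491 * 27.6864 = 3240.6682
ROP = 3240.6682 + 466.7019 = 3707.3701

3707.3701 units


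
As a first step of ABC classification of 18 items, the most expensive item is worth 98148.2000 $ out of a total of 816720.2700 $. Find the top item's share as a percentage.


Top item = 98148.2000
Total = 816720.2700
Percentage = 98148.2000 / 816720.2700 * 100 = 12.0174

12.0174%


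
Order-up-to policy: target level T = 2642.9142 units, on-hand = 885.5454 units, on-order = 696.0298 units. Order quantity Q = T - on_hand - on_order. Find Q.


Inventory position = OH + OO = 885.5454 + 696.0298 = 1581.5752
Q = 2642.9142 - 1581.5752 = 1061.3390

1061.3390 units


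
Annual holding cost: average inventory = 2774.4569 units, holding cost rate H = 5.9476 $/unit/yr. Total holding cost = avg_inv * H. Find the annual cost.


Cost = 2774.4569 * 5.9476 = 16501.3599

16501.3599 $/yr


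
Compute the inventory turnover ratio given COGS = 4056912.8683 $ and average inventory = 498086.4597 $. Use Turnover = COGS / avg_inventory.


Turnover = 4056912.8683 / 498086.4597 = 8.1450

8.1450


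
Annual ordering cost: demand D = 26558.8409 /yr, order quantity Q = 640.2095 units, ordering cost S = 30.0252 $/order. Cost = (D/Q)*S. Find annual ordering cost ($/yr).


Number of orders = D/Q = 41.4846
Cost = 41.4846 * 30.0252 = 1245.5837

1245.5837 $/yr


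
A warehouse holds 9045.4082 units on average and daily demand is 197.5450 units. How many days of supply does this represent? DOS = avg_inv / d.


DOS = 9045.4082 / 197.5450 = 45.7891

45.7891 days


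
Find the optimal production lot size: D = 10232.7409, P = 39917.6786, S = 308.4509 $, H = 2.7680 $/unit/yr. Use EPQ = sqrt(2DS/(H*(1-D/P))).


1 - D/P = 1 - 0.2563 = 0.7437
H*(1-D/P) = 2.0584
2DS = 6312596.2801
EPQ = sqrt(3066698.3856) = 1751.1991

1751.1991 units


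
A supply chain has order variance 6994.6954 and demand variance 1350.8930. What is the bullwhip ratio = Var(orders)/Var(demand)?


BW = 6994.6954 / 1350.8930 = 5.1778

5.1778


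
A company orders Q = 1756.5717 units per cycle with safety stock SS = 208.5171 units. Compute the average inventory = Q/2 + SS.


Q/2 = 878.2858
Avg = 878.2858 + 208.5171 = 1086.8030

1086.8030 units


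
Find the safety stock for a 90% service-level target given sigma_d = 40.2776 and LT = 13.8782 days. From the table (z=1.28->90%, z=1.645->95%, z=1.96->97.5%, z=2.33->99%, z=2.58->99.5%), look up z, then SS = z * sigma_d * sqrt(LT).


From the table, SL = 90% corresponds to z = 1.28
sqrt(LT) = sqrt(13.8782) = 3.7253
SS = 1.28 * 40.2776 * 3.7253 = 192.0614

192.0614 units


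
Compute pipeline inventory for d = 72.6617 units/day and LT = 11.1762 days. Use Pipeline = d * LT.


Pipeline = 72.6617 * 11.1762 = 812.0817

812.0817 units


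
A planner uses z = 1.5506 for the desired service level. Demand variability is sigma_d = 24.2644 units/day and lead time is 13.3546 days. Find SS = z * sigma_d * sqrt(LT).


sqrt(LT) = sqrt(13.3546) = 3.6544
SS = 1.5506 * 24.2644 * 3.6544 = 137.4943

137.4943 units


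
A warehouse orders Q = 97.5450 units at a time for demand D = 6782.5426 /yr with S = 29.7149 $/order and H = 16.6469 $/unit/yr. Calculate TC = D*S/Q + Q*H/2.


Ordering cost = D*S/Q = 2066.1497
Holding cost = Q*H/2 = 811.9109
TC = 2066.1497 + 811.9109 = 2878.0607

2878.0607 $/yr


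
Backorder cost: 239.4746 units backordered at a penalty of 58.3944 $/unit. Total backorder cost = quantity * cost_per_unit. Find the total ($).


Total = 239.4746 * 58.3944 = 13983.9756

13983.9756 $


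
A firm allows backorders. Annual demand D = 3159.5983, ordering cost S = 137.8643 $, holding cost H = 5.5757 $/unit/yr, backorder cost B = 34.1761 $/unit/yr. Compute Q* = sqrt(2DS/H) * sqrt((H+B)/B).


sqrt(2DS/H) = 395.2821
sqrt((H+B)/B) = 1.0785
Q* = 395.2821 * 1.0785 = 426.3088

426.3088 units


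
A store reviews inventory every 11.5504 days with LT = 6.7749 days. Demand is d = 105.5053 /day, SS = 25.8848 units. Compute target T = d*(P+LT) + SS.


P + LT = 18.3253
d*(P+LT) = 105.5053 * 18.3253 = 1933.4163
T = 1933.4163 + 25.8848 = 1959.3011

1959.3011 units


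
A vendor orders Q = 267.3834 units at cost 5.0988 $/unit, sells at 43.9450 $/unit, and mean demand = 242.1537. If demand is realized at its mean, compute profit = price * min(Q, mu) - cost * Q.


Sales at mu = min(267.3834, 242.1537) = 242.1537
Revenue = 43.9450 * 242.1537 = 10641.4443
Total cost = 5.0988 * 267.3834 = 1363.3345
Profit = 10641.4443 - 1363.3345 = 9278.1099

9278.1099 $


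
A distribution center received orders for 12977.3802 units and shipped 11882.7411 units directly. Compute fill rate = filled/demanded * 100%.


FR = 11882.7411 / 12977.3802 * 100 = 91.5650

91.5650%


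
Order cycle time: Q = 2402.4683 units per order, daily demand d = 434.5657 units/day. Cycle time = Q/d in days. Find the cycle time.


Cycle = 2402.4683 / 434.5657 = 5.5284

5.5284 days


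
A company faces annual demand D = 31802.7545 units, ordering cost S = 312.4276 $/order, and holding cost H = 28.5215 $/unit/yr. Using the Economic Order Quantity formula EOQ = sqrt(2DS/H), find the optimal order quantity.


2*D*S = 2 * 31802.7545 * 312.4276 = 19872116.5236
2*D*S/H = 696741.6343
EOQ = sqrt(696741.6343) = 834.7105

834.7105 units


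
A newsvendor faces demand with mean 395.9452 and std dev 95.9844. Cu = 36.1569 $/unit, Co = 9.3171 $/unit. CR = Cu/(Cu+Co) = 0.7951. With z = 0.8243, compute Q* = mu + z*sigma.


CR = Cu/(Cu+Co) = 36.1569/(36.1569+9.3171) = 0.7951
z = 0.8243
Q* = 395.9452 + 0.8243 * 95.9844 = 475.0651

475.0651 units


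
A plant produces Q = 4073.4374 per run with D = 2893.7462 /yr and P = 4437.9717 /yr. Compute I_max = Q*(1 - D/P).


D/P = 0.6520
1 - D/P = 0.3480
I_max = 4073.4374 * 0.3480 = 1417.3831

1417.3831 units


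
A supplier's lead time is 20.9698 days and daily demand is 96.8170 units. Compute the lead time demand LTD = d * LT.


LTD = 96.8170 * 20.9698 = 2030.2331

2030.2331 units


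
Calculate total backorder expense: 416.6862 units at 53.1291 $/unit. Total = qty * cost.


Total = 416.6862 * 53.1291 = 22138.1628

22138.1628 $


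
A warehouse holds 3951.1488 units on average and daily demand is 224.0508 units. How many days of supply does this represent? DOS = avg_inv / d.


DOS = 3951.1488 / 224.0508 = 17.6351

17.6351 days


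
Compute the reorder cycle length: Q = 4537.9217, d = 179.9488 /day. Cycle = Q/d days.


Cycle = 4537.9217 / 179.9488 = 25.2178

25.2178 days


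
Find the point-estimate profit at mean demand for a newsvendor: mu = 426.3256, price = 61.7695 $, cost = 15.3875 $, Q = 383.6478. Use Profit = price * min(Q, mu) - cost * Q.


Sales at mu = min(383.6478, 426.3256) = 383.6478
Revenue = 61.7695 * 383.6478 = 23697.7328
Total cost = 15.3875 * 383.6478 = 5903.3805
Profit = 23697.7328 - 5903.3805 = 17794.3523

17794.3523 $


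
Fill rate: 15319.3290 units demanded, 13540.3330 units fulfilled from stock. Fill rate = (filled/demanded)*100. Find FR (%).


FR = 13540.3330 / 15319.3290 * 100 = 88.3872

88.3872%


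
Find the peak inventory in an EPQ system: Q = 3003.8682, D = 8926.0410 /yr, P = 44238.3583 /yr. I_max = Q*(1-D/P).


D/P = 0.2018
1 - D/P = 0.7982
I_max = 3003.8682 * 0.7982 = 2397.7731

2397.7731 units


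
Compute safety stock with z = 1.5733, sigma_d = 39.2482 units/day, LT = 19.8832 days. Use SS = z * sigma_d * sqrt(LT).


sqrt(LT) = sqrt(19.8832) = 4.4591
SS = 1.5733 * 39.2482 * 4.4591 = 275.3432

275.3432 units


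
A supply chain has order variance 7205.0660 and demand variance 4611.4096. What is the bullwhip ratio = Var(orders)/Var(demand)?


BW = 7205.0660 / 4611.4096 = 1.5624

1.5624


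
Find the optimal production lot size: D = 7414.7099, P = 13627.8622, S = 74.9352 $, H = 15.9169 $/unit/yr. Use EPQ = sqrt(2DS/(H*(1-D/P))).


1 - D/P = 1 - 0.5441 = 0.4559
H*(1-D/P) = 7.2568
2DS = 1111245.5386
EPQ = sqrt(153132.4661) = 391.3214

391.3214 units


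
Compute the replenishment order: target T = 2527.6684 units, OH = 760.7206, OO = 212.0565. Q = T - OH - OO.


Inventory position = OH + OO = 760.7206 + 212.0565 = 972.7771
Q = 2527.6684 - 972.7771 = 1554.8913

1554.8913 units


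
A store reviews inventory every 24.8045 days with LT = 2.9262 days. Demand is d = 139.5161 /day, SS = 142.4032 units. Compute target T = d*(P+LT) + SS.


P + LT = 27.7307
d*(P+LT) = 139.5161 * 27.7307 = 3868.8791
T = 3868.8791 + 142.4032 = 4011.2823

4011.2823 units


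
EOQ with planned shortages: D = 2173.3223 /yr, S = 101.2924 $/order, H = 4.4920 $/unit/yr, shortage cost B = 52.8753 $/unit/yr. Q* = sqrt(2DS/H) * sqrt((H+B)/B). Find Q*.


sqrt(2DS/H) = 313.0730
sqrt((H+B)/B) = 1.0416
Q* = 313.0730 * 1.0416 = 326.1005

326.1005 units


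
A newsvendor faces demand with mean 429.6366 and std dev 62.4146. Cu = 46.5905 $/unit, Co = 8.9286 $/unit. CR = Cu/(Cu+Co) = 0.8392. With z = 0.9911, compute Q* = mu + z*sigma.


CR = Cu/(Cu+Co) = 46.5905/(46.5905+8.9286) = 0.8392
z = 0.9911
Q* = 429.6366 + 0.9911 * 62.4146 = 491.4957

491.4957 units


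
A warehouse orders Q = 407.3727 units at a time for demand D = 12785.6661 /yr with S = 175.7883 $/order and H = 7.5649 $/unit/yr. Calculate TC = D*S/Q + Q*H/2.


Ordering cost = D*S/Q = 5517.2340
Holding cost = Q*H/2 = 1540.8669
TC = 5517.2340 + 1540.8669 = 7058.1009

7058.1009 $/yr


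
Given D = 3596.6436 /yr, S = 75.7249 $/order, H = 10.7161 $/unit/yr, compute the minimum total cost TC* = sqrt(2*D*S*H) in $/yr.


2*D*S*H = 5837177.0530
TC* = sqrt(5837177.0530) = 2416.0251

2416.0251 $/yr


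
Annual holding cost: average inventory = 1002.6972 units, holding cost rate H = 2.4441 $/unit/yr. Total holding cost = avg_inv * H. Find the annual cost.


Cost = 1002.6972 * 2.4441 = 2450.6922

2450.6922 $/yr


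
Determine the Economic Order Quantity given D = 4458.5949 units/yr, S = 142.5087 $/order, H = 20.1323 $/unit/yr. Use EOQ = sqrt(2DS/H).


2*D*S = 2 * 4458.5949 * 142.5087 = 1270777.1261
2*D*S/H = 63121.3088
EOQ = sqrt(63121.3088) = 251.2395

251.2395 units


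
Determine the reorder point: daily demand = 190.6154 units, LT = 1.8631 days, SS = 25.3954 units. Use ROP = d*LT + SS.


d*LT = 190.6154 * 1.8631 = 355.1356
ROP = 355.1356 + 25.3954 = 380.5310

380.5310 units


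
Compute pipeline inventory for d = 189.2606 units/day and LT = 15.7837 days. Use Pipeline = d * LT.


Pipeline = 189.2606 * 15.7837 = 2987.2325

2987.2325 units
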